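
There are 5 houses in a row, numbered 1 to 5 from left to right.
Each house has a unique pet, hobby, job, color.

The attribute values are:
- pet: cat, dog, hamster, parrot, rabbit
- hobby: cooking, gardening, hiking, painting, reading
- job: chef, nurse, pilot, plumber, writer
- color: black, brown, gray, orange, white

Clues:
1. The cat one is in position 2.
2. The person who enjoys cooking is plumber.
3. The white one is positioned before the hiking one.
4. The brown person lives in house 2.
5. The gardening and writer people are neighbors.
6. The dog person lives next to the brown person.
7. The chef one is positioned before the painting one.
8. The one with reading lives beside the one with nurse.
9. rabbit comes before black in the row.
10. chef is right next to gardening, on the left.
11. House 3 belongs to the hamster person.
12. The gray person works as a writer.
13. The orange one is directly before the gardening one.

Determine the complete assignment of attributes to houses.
Solution:

House | Pet | Hobby | Job | Color
---------------------------------
  1   | dog | reading | chef | orange
  2   | cat | gardening | nurse | brown
  3   | hamster | painting | writer | gray
  4   | rabbit | cooking | plumber | white
  5   | parrot | hiking | pilot | black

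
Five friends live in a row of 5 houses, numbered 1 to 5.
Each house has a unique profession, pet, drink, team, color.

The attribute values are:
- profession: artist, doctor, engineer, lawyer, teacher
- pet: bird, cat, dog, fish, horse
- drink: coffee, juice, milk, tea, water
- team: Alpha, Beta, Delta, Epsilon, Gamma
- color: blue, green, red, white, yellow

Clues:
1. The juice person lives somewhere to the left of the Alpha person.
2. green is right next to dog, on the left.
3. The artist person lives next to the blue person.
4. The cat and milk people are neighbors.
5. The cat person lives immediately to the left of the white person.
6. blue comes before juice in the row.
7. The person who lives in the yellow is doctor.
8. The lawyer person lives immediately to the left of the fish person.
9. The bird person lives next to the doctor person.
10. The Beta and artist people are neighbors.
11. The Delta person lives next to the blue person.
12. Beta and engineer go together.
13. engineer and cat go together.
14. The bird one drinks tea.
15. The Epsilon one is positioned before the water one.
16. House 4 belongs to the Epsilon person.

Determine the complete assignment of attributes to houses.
Solution:

House | Profession | Pet | Drink | Team | Color
-----------------------------------------------
  1   | engineer | cat | coffee | Beta | green
  2   | artist | dog | milk | Delta | white
  3   | lawyer | bird | tea | Gamma | blue
  4   | doctor | fish | juice | Epsilon | yellow
  5   | teacher | horse | water | Alpha | red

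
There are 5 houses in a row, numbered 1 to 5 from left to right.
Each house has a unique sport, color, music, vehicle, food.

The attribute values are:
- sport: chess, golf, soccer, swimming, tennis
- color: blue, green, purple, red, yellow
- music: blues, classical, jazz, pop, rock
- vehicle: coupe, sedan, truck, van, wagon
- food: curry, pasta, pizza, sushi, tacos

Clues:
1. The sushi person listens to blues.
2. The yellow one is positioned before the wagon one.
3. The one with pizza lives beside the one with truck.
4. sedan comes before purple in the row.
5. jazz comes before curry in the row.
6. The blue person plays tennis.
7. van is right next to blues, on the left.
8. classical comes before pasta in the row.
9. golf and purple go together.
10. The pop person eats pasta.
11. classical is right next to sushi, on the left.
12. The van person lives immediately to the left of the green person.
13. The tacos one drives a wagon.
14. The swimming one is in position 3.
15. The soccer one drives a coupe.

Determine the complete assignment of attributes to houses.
Solution:

House | Sport | Color | Music | Vehicle | Food
----------------------------------------------
  1   | tennis | blue | classical | van | pizza
  2   | chess | green | blues | truck | sushi
  3   | swimming | yellow | pop | sedan | pasta
  4   | golf | purple | jazz | wagon | tacos
  5   | soccer | red | rock | coupe | curry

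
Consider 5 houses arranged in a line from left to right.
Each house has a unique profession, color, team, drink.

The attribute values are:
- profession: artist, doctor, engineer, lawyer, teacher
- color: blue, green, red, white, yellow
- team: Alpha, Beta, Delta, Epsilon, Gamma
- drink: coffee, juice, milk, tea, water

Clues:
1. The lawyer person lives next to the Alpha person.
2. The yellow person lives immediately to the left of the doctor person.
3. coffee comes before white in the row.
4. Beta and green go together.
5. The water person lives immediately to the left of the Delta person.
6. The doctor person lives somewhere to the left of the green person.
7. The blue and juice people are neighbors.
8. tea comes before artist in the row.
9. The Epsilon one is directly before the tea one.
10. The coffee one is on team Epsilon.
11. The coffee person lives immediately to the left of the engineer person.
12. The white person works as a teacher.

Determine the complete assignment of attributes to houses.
Solution:

House | Profession | Color | Team | Drink
-----------------------------------------
  1   | lawyer | red | Epsilon | coffee
  2   | engineer | yellow | Alpha | tea
  3   | doctor | blue | Gamma | water
  4   | teacher | white | Delta | juice
  5   | artist | green | Beta | milk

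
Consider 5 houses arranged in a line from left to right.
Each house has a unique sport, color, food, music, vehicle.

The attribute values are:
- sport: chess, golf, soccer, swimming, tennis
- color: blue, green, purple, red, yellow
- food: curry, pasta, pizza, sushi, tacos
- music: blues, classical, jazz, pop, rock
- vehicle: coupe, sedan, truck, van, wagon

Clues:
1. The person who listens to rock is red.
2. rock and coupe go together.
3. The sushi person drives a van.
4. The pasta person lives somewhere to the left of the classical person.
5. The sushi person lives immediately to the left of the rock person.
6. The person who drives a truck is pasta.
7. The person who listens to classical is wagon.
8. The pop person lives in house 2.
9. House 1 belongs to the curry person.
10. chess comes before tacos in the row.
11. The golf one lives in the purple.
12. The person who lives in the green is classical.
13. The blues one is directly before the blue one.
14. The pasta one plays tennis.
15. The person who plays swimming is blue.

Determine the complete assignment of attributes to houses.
Solution:

House | Sport | Color | Food | Music | Vehicle
----------------------------------------------
  1   | golf | purple | curry | blues | sedan
  2   | swimming | blue | sushi | pop | van
  3   | chess | red | pizza | rock | coupe
  4   | tennis | yellow | pasta | jazz | truck
  5   | soccer | green | tacos | classical | wagon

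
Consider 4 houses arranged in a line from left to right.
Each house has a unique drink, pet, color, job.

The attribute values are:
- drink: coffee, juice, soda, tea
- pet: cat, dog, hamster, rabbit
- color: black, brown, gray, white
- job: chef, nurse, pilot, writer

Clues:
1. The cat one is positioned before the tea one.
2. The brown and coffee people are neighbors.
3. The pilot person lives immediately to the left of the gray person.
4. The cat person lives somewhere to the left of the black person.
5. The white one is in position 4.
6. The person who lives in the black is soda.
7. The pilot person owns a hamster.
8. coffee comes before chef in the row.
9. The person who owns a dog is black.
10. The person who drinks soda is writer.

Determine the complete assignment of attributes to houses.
Solution:

House | Drink | Pet | Color | Job
---------------------------------
  1   | juice | hamster | brown | pilot
  2   | coffee | cat | gray | nurse
  3   | soda | dog | black | writer
  4   | tea | rabbit | white | chef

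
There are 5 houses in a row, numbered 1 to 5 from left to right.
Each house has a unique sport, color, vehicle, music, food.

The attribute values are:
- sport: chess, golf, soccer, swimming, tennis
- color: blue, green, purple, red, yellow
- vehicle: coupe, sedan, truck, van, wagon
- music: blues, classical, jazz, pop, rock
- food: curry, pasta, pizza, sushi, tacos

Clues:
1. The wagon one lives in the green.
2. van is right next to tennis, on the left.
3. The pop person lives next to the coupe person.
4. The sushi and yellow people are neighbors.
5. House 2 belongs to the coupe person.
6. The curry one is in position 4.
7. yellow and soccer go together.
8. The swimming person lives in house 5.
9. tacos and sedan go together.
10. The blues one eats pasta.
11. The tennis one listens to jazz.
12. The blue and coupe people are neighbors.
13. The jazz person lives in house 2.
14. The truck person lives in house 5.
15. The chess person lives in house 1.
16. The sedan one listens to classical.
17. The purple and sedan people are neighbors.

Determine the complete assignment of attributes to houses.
Solution:

House | Sport | Color | Vehicle | Music | Food
----------------------------------------------
  1   | chess | blue | van | pop | pizza
  2   | tennis | purple | coupe | jazz | sushi
  3   | soccer | yellow | sedan | classical | tacos
  4   | golf | green | wagon | rock | curry
  5   | swimming | red | truck | blues | pasta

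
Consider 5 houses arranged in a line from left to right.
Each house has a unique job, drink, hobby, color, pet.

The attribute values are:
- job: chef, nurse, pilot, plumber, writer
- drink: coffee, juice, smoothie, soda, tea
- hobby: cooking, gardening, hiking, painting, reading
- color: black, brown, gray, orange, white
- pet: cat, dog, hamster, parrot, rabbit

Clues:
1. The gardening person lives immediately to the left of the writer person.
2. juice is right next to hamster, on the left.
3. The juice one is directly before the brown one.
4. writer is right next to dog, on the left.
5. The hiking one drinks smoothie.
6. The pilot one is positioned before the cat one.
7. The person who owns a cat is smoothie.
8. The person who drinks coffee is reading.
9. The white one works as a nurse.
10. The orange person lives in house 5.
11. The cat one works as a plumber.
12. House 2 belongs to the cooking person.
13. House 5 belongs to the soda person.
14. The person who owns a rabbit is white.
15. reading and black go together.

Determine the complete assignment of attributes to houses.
Solution:

House | Job | Drink | Hobby | Color | Pet
-----------------------------------------
  1   | nurse | juice | gardening | white | rabbit
  2   | writer | tea | cooking | brown | hamster
  3   | pilot | coffee | reading | black | dog
  4   | plumber | smoothie | hiking | gray | cat
  5   | chef | soda | painting | orange | parrot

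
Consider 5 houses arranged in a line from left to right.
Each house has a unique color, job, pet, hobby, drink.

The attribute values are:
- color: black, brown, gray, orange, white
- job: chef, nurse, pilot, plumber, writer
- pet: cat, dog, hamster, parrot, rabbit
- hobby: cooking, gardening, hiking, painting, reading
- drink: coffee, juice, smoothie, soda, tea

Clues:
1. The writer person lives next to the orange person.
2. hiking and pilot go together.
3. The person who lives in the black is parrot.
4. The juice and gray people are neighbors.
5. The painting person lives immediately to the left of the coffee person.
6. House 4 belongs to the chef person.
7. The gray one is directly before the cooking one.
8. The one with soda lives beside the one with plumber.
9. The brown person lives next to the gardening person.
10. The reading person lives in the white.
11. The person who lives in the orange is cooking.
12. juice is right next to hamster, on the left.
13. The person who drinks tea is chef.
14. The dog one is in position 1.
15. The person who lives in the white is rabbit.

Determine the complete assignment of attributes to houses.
Solution:

House | Color | Job | Pet | Hobby | Drink
-----------------------------------------
  1   | brown | pilot | dog | hiking | juice
  2   | gray | writer | hamster | gardening | soda
  3   | orange | plumber | cat | cooking | smoothie
  4   | black | chef | parrot | painting | tea
  5   | white | nurse | rabbit | reading | coffee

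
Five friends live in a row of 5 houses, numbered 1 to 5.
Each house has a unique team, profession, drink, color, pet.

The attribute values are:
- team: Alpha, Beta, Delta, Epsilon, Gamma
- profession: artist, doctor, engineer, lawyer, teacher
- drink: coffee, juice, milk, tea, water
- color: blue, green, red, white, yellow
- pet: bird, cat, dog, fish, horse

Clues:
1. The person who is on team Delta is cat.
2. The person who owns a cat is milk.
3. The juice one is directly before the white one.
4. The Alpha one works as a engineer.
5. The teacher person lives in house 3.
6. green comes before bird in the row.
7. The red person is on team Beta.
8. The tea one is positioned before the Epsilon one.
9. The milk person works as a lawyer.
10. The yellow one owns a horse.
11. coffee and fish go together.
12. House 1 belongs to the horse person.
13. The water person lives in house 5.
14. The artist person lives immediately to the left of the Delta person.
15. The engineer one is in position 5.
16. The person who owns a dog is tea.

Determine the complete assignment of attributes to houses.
Solution:

House | Team | Profession | Drink | Color | Pet
-----------------------------------------------
  1   | Gamma | artist | juice | yellow | horse
  2   | Delta | lawyer | milk | white | cat
  3   | Beta | teacher | tea | red | dog
  4   | Epsilon | doctor | coffee | green | fish
  5   | Alpha | engineer | water | blue | bird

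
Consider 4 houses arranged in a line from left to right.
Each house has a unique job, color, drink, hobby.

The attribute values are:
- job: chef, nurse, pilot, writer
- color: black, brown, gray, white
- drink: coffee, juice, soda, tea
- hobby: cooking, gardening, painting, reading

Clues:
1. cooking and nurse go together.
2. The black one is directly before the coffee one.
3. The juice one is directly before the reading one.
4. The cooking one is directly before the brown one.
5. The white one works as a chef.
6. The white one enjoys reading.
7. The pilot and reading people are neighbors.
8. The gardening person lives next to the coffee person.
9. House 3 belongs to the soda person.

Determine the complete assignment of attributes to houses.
Solution:

House | Job | Color | Drink | Hobby
-----------------------------------
  1   | pilot | black | juice | gardening
  2   | chef | white | coffee | reading
  3   | nurse | gray | soda | cooking
  4   | writer | brown | tea | painting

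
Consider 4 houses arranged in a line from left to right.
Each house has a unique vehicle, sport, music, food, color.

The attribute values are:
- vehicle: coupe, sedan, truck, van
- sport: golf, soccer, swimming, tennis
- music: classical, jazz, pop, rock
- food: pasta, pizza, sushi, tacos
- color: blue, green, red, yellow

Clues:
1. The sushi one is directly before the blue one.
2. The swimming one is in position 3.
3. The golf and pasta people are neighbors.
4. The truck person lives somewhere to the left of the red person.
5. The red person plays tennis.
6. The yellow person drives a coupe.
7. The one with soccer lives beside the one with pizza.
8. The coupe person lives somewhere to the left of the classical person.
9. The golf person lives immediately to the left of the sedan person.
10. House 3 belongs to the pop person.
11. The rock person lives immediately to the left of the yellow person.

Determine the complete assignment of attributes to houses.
Solution:

House | Vehicle | Sport | Music | Food | Color
----------------------------------------------
  1   | truck | golf | jazz | sushi | green
  2   | sedan | soccer | rock | pasta | blue
  3   | coupe | swimming | pop | pizza | yellow
  4   | van | tennis | classical | tacos | red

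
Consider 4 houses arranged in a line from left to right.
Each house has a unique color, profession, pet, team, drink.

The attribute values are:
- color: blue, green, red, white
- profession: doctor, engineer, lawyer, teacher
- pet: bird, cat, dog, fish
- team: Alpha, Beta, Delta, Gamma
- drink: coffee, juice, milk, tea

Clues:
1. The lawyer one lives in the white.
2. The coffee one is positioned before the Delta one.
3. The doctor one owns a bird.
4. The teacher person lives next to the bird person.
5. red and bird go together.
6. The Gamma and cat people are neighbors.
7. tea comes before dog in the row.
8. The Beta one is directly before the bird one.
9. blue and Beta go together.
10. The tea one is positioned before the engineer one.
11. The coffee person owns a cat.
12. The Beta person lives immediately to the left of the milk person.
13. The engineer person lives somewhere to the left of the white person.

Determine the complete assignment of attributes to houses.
Solution:

House | Color | Profession | Pet | Team | Drink
-----------------------------------------------
  1   | blue | teacher | fish | Beta | tea
  2   | red | doctor | bird | Gamma | milk
  3   | green | engineer | cat | Alpha | coffee
  4   | white | lawyer | dog | Delta | juice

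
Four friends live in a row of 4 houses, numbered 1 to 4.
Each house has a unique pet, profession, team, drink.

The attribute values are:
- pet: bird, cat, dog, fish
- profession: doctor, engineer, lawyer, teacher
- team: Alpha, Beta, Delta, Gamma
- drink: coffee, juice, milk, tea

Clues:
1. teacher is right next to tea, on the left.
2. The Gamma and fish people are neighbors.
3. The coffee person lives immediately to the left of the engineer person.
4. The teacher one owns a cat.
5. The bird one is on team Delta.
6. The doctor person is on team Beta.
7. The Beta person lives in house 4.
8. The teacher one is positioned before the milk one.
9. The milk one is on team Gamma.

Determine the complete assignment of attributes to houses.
Solution:

House | Pet | Profession | Team | Drink
---------------------------------------
  1   | cat | teacher | Alpha | coffee
  2   | bird | engineer | Delta | tea
  3   | dog | lawyer | Gamma | milk
  4   | fish | doctor | Beta | juice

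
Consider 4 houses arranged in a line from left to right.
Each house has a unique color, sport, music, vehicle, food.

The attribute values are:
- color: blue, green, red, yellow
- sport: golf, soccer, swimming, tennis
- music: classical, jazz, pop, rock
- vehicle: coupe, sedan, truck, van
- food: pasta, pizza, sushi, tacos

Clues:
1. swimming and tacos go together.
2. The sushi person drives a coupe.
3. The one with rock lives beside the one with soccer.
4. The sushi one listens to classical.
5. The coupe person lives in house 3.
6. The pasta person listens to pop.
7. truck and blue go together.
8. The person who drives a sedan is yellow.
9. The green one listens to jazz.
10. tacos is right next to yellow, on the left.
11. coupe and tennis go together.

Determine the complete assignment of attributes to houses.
Solution:

House | Color | Sport | Music | Vehicle | Food
----------------------------------------------
  1   | blue | swimming | rock | truck | tacos
  2   | yellow | soccer | pop | sedan | pasta
  3   | red | tennis | classical | coupe | sushi
  4   | green | golf | jazz | van | pizza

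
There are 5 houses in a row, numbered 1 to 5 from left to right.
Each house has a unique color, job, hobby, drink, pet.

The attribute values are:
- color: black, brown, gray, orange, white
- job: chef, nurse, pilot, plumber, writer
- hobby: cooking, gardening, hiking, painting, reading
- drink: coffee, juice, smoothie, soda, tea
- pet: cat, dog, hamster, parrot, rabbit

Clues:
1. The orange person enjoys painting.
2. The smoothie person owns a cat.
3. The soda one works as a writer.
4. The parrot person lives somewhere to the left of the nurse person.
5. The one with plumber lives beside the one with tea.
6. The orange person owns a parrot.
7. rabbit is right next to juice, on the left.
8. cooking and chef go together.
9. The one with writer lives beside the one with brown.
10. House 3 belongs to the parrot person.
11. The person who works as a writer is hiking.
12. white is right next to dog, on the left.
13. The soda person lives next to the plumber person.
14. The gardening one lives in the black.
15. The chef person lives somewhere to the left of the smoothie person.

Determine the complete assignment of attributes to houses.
Solution:

House | Color | Job | Hobby | Drink | Pet
-----------------------------------------
  1   | white | writer | hiking | soda | rabbit
  2   | brown | plumber | reading | juice | dog
  3   | orange | pilot | painting | tea | parrot
  4   | gray | chef | cooking | coffee | hamster
  5   | black | nurse | gardening | smoothie | cat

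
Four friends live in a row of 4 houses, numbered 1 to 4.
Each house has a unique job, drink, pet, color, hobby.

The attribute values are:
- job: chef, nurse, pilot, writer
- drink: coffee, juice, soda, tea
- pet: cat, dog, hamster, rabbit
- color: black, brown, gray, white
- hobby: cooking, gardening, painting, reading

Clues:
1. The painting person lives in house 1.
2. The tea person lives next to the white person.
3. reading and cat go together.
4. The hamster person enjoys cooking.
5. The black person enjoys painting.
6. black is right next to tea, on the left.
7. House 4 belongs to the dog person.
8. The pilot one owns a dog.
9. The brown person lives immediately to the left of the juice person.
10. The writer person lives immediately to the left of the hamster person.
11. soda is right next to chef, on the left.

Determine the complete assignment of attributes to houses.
Solution:

House | Job | Drink | Pet | Color | Hobby
-----------------------------------------
  1   | writer | soda | rabbit | black | painting
  2   | chef | tea | hamster | brown | cooking
  3   | nurse | juice | cat | white | reading
  4   | pilot | coffee | dog | gray | gardening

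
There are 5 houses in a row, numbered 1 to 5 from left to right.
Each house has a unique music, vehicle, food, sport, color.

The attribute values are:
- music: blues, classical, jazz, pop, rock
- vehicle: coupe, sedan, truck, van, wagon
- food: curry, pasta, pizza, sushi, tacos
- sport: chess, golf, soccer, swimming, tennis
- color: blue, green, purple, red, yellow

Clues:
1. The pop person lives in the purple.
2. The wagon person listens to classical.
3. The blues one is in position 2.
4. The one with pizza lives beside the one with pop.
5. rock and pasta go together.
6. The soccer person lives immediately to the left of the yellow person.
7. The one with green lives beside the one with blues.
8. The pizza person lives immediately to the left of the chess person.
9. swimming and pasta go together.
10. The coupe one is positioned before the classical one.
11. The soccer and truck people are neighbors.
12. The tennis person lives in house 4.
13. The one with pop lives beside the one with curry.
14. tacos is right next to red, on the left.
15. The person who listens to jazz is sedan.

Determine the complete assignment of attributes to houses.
Solution:

House | Music | Vehicle | Food | Sport | Color
----------------------------------------------
  1   | jazz | sedan | sushi | soccer | green
  2   | blues | truck | pizza | golf | yellow
  3   | pop | coupe | tacos | chess | purple
  4   | classical | wagon | curry | tennis | red
  5   | rock | van | pasta | swimming | blue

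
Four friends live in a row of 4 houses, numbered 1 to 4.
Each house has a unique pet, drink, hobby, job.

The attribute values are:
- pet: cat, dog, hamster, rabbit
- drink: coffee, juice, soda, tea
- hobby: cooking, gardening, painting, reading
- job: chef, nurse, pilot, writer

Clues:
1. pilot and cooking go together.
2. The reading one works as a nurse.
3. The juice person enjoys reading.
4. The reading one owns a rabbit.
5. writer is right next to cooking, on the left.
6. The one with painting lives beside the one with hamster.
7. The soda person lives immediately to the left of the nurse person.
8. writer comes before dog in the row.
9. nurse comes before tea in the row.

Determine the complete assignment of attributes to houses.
Solution:

House | Pet | Drink | Hobby | Job
---------------------------------
  1   | cat | coffee | painting | writer
  2   | hamster | soda | cooking | pilot
  3   | rabbit | juice | reading | nurse
  4   | dog | tea | gardening | chef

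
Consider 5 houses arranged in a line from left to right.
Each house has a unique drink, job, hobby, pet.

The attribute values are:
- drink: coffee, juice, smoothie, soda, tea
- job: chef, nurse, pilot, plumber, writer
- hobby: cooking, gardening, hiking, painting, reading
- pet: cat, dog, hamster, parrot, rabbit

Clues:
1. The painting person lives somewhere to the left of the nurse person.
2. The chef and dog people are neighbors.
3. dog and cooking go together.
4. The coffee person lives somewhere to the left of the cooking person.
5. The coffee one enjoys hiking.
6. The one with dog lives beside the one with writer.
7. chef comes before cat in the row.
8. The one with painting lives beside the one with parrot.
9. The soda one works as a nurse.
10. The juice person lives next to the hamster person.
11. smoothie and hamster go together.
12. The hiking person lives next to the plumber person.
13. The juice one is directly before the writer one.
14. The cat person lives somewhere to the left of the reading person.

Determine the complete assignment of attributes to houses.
Solution:

House | Drink | Job | Hobby | Pet
---------------------------------
  1   | coffee | chef | hiking | rabbit
  2   | juice | plumber | cooking | dog
  3   | smoothie | writer | gardening | hamster
  4   | tea | pilot | painting | cat
  5   | soda | nurse | reading | parrot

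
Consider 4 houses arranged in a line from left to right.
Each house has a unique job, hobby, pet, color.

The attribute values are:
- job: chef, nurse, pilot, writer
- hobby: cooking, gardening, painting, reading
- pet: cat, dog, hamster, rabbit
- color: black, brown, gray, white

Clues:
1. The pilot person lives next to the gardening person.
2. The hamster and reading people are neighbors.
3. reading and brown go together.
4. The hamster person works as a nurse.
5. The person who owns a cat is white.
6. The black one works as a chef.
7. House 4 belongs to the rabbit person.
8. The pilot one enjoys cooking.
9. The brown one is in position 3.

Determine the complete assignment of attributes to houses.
Solution:

House | Job | Hobby | Pet | Color
---------------------------------
  1   | pilot | cooking | cat | white
  2   | nurse | gardening | hamster | gray
  3   | writer | reading | dog | brown
  4   | chef | painting | rabbit | black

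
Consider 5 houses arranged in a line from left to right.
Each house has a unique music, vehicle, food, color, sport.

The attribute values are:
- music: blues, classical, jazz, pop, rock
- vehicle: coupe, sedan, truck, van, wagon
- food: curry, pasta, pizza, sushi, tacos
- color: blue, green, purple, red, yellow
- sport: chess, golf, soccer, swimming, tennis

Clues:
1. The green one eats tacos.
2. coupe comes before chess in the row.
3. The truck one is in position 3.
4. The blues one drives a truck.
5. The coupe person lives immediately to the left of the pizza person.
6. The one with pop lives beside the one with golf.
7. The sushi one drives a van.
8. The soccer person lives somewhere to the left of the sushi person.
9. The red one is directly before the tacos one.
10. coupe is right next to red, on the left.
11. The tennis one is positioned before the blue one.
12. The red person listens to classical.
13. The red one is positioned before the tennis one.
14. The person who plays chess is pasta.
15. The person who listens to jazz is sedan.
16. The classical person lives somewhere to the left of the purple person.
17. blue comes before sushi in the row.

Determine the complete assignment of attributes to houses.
Solution:

House | Music | Vehicle | Food | Color | Sport
----------------------------------------------
  1   | pop | coupe | curry | yellow | soccer
  2   | classical | wagon | pizza | red | golf
  3   | blues | truck | tacos | green | tennis
  4   | jazz | sedan | pasta | blue | chess
  5   | rock | van | sushi | purple | swimming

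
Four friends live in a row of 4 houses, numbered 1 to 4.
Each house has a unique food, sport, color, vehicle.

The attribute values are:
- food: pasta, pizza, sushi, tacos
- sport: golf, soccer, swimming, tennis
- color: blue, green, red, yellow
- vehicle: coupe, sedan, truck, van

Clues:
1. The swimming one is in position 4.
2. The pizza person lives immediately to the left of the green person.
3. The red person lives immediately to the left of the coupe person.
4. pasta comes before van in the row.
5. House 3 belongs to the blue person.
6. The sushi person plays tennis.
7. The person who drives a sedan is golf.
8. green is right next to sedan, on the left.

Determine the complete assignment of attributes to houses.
Solution:

House | Food | Sport | Color | Vehicle
--------------------------------------
  1   | pizza | soccer | red | truck
  2   | sushi | tennis | green | coupe
  3   | pasta | golf | blue | sedan
  4   | tacos | swimming | yellow | van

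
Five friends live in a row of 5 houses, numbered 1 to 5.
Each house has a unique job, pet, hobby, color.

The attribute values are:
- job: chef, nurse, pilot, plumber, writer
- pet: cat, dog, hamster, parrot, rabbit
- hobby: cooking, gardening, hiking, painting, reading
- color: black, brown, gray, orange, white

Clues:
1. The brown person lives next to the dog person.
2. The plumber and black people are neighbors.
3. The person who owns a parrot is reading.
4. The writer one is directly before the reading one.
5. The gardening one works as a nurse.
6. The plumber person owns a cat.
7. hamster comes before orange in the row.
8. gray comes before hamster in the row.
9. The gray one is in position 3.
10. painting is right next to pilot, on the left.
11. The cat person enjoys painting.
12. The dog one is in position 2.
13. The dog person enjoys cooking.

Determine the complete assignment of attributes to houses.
Solution:

House | Job | Pet | Hobby | Color
---------------------------------
  1   | plumber | cat | painting | brown
  2   | pilot | dog | cooking | black
  3   | nurse | rabbit | gardening | gray
  4   | writer | hamster | hiking | white
  5   | chef | parrot | reading | orange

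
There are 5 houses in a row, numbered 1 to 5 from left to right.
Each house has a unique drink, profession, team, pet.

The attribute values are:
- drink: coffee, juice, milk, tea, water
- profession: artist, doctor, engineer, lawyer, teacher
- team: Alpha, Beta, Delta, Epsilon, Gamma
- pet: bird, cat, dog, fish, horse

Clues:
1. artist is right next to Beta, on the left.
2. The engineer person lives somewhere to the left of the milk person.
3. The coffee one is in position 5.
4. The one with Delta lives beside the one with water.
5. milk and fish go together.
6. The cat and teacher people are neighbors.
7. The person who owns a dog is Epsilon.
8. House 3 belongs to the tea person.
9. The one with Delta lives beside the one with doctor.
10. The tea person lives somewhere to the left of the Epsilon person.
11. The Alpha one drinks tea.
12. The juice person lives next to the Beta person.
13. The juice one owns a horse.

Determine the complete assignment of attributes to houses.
Solution:

House | Drink | Profession | Team | Pet
---------------------------------------
  1   | juice | artist | Delta | horse
  2   | water | doctor | Beta | bird
  3   | tea | engineer | Alpha | cat
  4   | milk | teacher | Gamma | fish
  5   | coffee | lawyer | Epsilon | dog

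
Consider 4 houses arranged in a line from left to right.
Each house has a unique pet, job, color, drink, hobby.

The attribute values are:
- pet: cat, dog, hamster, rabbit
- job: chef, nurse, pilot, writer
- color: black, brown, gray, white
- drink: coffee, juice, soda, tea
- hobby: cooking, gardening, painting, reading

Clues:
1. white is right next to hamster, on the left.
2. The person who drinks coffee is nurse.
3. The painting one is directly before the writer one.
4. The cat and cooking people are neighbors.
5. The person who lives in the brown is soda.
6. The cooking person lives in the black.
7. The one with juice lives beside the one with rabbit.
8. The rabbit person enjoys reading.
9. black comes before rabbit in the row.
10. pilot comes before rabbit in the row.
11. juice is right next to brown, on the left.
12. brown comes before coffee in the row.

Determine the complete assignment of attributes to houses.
Solution:

House | Pet | Job | Color | Drink | Hobby
-----------------------------------------
  1   | cat | pilot | white | tea | painting
  2   | hamster | writer | black | juice | cooking
  3   | rabbit | chef | brown | soda | reading
  4   | dog | nurse | gray | coffee | gardening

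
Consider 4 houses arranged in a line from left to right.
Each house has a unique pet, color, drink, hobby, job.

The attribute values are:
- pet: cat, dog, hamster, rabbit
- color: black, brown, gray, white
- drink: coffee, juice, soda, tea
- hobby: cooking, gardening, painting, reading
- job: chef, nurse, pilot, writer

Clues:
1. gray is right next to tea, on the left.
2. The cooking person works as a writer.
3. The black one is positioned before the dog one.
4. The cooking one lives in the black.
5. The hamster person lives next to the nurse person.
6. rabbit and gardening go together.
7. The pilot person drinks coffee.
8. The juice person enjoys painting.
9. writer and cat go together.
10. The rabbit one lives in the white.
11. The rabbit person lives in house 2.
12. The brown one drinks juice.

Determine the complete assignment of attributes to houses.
Solution:

House | Pet | Color | Drink | Hobby | Job
-----------------------------------------
  1   | hamster | gray | coffee | reading | pilot
  2   | rabbit | white | tea | gardening | nurse
  3   | cat | black | soda | cooking | writer
  4   | dog | brown | juice | painting | chef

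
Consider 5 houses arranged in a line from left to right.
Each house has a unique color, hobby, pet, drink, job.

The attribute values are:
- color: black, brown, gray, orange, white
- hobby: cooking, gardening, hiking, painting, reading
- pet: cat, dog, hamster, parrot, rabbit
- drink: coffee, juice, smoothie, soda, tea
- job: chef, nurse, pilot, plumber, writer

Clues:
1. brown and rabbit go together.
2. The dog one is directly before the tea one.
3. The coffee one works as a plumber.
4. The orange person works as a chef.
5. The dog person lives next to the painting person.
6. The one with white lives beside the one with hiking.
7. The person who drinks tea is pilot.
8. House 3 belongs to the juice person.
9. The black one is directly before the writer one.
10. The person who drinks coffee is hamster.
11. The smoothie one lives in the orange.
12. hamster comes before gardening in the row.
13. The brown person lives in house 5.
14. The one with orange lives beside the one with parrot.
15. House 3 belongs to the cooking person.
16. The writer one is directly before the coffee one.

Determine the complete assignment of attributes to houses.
Solution:

House | Color | Hobby | Pet | Drink | Job
-----------------------------------------
  1   | orange | reading | dog | smoothie | chef
  2   | black | painting | parrot | tea | pilot
  3   | white | cooking | cat | juice | writer
  4   | gray | hiking | hamster | coffee | plumber
  5   | brown | gardening | rabbit | soda | nurse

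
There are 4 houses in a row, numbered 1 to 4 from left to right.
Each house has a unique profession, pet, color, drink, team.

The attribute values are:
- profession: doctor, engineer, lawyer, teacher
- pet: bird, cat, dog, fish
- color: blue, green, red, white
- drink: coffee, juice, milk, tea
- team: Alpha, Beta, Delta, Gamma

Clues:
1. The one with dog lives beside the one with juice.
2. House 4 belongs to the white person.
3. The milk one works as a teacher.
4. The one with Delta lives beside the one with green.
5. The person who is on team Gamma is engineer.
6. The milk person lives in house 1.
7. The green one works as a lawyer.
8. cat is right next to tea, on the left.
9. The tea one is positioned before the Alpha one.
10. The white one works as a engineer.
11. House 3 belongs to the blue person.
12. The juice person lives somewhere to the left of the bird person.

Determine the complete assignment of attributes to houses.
Solution:

House | Profession | Pet | Color | Drink | Team
-----------------------------------------------
  1   | teacher | cat | red | milk | Delta
  2   | lawyer | dog | green | tea | Beta
  3   | doctor | fish | blue | juice | Alpha
  4   | engineer | bird | white | coffee | Gamma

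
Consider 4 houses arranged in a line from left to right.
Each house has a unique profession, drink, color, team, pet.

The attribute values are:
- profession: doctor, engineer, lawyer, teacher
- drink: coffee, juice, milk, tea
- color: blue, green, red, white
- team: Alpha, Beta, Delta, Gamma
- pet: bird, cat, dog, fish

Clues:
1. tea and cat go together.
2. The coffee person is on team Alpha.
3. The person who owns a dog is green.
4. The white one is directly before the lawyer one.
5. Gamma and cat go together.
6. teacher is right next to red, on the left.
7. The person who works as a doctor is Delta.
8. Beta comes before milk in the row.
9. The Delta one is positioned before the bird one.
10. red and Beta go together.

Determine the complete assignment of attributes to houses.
Solution:

House | Profession | Drink | Color | Team | Pet
-----------------------------------------------
  1   | teacher | tea | white | Gamma | cat
  2   | lawyer | juice | red | Beta | fish
  3   | doctor | milk | green | Delta | dog
  4   | engineer | coffee | blue | Alpha | bird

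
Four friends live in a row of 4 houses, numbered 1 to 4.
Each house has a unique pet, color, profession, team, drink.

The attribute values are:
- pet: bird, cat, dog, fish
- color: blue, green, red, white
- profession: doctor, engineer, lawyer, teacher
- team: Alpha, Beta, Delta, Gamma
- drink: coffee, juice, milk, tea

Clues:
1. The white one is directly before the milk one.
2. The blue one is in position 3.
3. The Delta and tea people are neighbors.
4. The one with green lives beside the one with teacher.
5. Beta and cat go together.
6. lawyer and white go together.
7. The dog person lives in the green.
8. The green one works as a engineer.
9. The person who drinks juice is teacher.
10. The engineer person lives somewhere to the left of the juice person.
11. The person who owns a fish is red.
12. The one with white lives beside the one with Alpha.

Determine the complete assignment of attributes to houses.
Solution:

House | Pet | Color | Profession | Team | Drink
-----------------------------------------------
  1   | cat | white | lawyer | Beta | coffee
  2   | dog | green | engineer | Alpha | milk
  3   | bird | blue | teacher | Delta | juice
  4   | fish | red | doctor | Gamma | tea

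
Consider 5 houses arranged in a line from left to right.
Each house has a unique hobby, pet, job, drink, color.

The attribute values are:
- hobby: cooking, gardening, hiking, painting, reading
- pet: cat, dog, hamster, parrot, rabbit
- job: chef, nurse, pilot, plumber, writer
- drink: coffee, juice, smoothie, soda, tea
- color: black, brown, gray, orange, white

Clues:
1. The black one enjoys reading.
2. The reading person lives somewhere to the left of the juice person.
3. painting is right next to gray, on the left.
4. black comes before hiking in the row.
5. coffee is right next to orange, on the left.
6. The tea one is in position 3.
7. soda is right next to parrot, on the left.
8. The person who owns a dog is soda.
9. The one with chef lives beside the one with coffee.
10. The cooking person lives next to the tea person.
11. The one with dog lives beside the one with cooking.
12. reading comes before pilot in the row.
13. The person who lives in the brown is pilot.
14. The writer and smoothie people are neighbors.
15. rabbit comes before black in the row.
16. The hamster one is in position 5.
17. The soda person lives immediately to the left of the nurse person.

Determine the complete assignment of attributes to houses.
Solution:

House | Hobby | Pet | Job | Drink | Color
-----------------------------------------
  1   | painting | dog | chef | soda | white
  2   | cooking | parrot | nurse | coffee | gray
  3   | gardening | rabbit | writer | tea | orange
  4   | reading | cat | plumber | smoothie | black
  5   | hiking | hamster | pilot | juice | brown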